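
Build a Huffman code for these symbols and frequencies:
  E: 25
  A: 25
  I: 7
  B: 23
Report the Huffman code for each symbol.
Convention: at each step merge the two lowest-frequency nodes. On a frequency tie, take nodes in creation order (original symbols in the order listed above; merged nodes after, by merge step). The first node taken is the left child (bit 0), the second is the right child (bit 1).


Huffman tree construction:
Step 1: Merge I(7) + B(23) = 30
Step 2: Merge E(25) + A(25) = 50
Step 3: Merge (I+B)(30) + (E+A)(50) = 80
Read each symbol's code off the tree from the root (left child = 0, right child = 1).

Codes:
  E: 10 (length 2)
  A: 11 (length 2)
  I: 00 (length 2)
  B: 01 (length 2)
Average code length: 160/80 = 2.0000 bits/symbol


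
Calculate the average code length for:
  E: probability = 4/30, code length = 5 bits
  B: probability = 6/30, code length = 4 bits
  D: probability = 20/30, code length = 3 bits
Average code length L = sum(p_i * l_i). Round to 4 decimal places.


Weighted contributions p_i * l_i:
  E: (4/30) * 5 = 20/30
  B: (6/30) * 4 = 24/30
  D: (20/30) * 3 = 60/30
Sum = (20 + 24 + 60)/30 = 104/30

L = 104/30 = 3.4667 bits/symbol


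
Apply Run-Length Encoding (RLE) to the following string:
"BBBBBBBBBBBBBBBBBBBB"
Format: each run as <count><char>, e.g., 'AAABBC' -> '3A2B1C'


Scanning runs left to right:
  i=0: run of 'B' x 20 -> '20B'

RLE = 20B


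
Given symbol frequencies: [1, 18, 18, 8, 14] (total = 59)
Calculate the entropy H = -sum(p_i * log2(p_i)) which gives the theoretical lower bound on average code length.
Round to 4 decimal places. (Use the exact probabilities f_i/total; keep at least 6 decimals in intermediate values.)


Per-symbol terms -p_i * log2(p_i) with p_i = f_i/59:
  p = 1/59 = 0.016949: log2(p) = -5.882643, -p*log2(p) = 0.099706
  p = 18/59 = 0.305085: log2(p) = -1.712718, -p*log2(p) = 0.522524
  p = 18/59 = 0.305085: log2(p) = -1.712718, -p*log2(p) = 0.522524
  p = 8/59 = 0.135593: log2(p) = -2.882643, -p*log2(p) = 0.390867
  p = 14/59 = 0.237288: log2(p) = -2.075288, -p*log2(p) = 0.492441
H = 0.099706 + 0.522524 + 0.522524 + 0.390867 + 0.492441 = 2.028062

H = 2.0281 bits/symbol


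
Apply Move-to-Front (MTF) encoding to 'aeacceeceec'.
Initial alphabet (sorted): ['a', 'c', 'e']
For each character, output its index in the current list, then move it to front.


MTF encoding:
'a': index 0 in ['a', 'c', 'e'] -> ['a', 'c', 'e']
'e': index 2 in ['a', 'c', 'e'] -> ['e', 'a', 'c']
'a': index 1 in ['e', 'a', 'c'] -> ['a', 'e', 'c']
'c': index 2 in ['a', 'e', 'c'] -> ['c', 'a', 'e']
'c': index 0 in ['c', 'a', 'e'] -> ['c', 'a', 'e']
'e': index 2 in ['c', 'a', 'e'] -> ['e', 'c', 'a']
'e': index 0 in ['e', 'c', 'a'] -> ['e', 'c', 'a']
'c': index 1 in ['e', 'c', 'a'] -> ['c', 'e', 'a']
'e': index 1 in ['c', 'e', 'a'] -> ['e', 'c', 'a']
'e': index 0 in ['e', 'c', 'a'] -> ['e', 'c', 'a']
'c': index 1 in ['e', 'c', 'a'] -> ['c', 'e', 'a']


Output: [0, 2, 1, 2, 0, 2, 0, 1, 1, 0, 1]


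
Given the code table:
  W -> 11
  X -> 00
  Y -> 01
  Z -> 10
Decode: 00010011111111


Decoding:
00 -> X
01 -> Y
00 -> X
11 -> W
11 -> W
11 -> W
11 -> W


Result: XYXWWWW


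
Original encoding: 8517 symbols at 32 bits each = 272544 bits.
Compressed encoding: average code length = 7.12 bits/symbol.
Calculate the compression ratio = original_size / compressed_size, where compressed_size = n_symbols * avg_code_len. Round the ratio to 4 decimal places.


original_size = n_symbols * orig_bits = 8517 * 32 = 272544 bits
compressed_size = n_symbols * avg_code_len = 8517 * 7.12 = 60641.04 bits
ratio = original_size / compressed_size = 272544 / 60641.04 = 4.4944

Compression ratio = 4.4944


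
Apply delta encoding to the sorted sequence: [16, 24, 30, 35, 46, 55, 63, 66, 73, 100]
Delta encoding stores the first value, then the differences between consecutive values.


First value: 16
Deltas:
  24 - 16 = 8
  30 - 24 = 6
  35 - 30 = 5
  46 - 35 = 11
  55 - 46 = 9
  63 - 55 = 8
  66 - 63 = 3
  73 - 66 = 7
  100 - 73 = 27


Delta encoded: [16, 8, 6, 5, 11, 9, 8, 3, 7, 27]


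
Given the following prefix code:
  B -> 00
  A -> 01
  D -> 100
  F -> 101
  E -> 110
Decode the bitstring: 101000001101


Decoding step by step:
Bits 101 -> F
Bits 00 -> B
Bits 00 -> B
Bits 01 -> A
Bits 101 -> F


Decoded message: FBBAF


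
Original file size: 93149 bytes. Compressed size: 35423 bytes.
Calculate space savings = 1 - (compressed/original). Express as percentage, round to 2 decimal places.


ratio = compressed/original = 35423/93149 = 0.380283
savings = 1 - ratio = 1 - 0.380283 = 0.619717
as a percentage: 0.619717 * 100 = 61.97%

Space savings = 1 - 35423/93149 = 61.97%


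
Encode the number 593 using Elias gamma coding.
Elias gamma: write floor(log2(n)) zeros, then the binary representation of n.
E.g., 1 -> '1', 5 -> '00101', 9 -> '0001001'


num_bits = floor(log2(593)) + 1 = 10
leading_zeros = num_bits - 1 = 9
binary(593) = 1001010001

Elias gamma(593) = '000000000' + '1001010001' = 0000000001001010001 (19 bits)


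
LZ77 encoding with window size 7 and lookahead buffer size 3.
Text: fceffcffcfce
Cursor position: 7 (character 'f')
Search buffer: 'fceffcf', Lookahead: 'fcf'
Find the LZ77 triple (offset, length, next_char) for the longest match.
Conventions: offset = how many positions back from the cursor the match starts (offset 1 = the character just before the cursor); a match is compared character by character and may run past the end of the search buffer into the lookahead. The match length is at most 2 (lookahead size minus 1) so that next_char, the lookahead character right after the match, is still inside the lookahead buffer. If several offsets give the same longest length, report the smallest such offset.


Try each offset into the search buffer:
  offset=1 (pos 6, char 'f'): match length 1
  offset=2 (pos 5, char 'c'): match length 0
  offset=3 (pos 4, char 'f'): match length 2
  offset=4 (pos 3, char 'f'): match length 1
  offset=5 (pos 2, char 'e'): match length 0
  offset=6 (pos 1, char 'c'): match length 0
  offset=7 (pos 0, char 'f'): match length 2
Longest match has length 2, found at offsets 3, 7; take the smallest, offset 3.
next_char = character at position 7 + 2 = 9 -> 'f'

Best match: offset=3, length=2 (matching 'fc' starting at position 4)
LZ77 triple: (3, 2, 'f')


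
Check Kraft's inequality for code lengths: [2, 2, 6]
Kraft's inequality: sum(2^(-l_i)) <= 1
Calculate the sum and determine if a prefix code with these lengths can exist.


Sum = 2^(-2) + 2^(-2) + 2^(-6)
    = 0.25 + 0.25 + 0.015625
    = 33/64 = 0.515625
Since 0.515625 <= 1, Kraft's inequality IS satisfied.
A prefix code with these lengths CAN exist.

Kraft sum = 0.515625. Satisfied.


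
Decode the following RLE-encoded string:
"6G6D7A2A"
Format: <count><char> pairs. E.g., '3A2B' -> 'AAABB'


Expanding each <count><char> pair:
  6G -> 'GGGGGG'
  6D -> 'DDDDDD'
  7A -> 'AAAAAAA'
  2A -> 'AA'

Decoded = GGGGGGDDDDDDAAAAAAAAA


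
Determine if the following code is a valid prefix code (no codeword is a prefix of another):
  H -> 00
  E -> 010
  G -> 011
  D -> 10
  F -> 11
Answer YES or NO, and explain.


Checking each pair (does one codeword prefix another?):
  H='00' vs E='010': no prefix
  H='00' vs G='011': no prefix
  H='00' vs D='10': no prefix
  H='00' vs F='11': no prefix
  E='010' vs H='00': no prefix
  E='010' vs G='011': no prefix
  E='010' vs D='10': no prefix
  E='010' vs F='11': no prefix
  G='011' vs H='00': no prefix
  G='011' vs E='010': no prefix
  G='011' vs D='10': no prefix
  G='011' vs F='11': no prefix
  D='10' vs H='00': no prefix
  D='10' vs E='010': no prefix
  D='10' vs G='011': no prefix
  D='10' vs F='11': no prefix
  F='11' vs H='00': no prefix
  F='11' vs E='010': no prefix
  F='11' vs G='011': no prefix
  F='11' vs D='10': no prefix
No violation found over all pairs.

YES -- this is a valid prefix code. No codeword is a prefix of any other codeword.


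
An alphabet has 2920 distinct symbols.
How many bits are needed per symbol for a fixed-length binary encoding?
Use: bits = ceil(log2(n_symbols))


log2(2920) = 11.5118
Bracket: 2^11 = 2048 < 2920 <= 2^12 = 4096
So ceil(log2(2920)) = 12

bits = ceil(log2(2920)) = ceil(11.5118) = 12 bits


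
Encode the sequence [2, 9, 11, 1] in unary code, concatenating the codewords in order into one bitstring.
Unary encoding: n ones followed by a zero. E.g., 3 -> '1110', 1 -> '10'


Encode each number as n ones followed by a terminating 0:
  2 -> 110 (3 bits)
  9 -> 1111111110 (10 bits)
  11 -> 111111111110 (12 bits)
  1 -> 10 (2 bits)
Total length = 3 + 10 + 12 + 2 = 27 bits.

Unary([2, 9, 11, 1]) = 110111111111011111111111010 (27 bits)


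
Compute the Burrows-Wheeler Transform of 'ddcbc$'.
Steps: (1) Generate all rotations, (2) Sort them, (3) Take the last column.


Rotations (sorted):
  0: $ddcbc -> last char: c
  1: bc$ddc -> last char: c
  2: c$ddcb -> last char: b
  3: cbc$dd -> last char: d
  4: dcbc$d -> last char: d
  5: ddcbc$ -> last char: $


BWT = ccbdd$


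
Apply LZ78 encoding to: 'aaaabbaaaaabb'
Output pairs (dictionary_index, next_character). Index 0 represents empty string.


LZ78 encoding steps:
Dictionary: {0: ''}
Step 1: w='' (idx 0), next='a' -> output (0, 'a'), add 'a' as idx 1
Step 2: w='a' (idx 1), next='a' -> output (1, 'a'), add 'aa' as idx 2
Step 3: w='a' (idx 1), next='b' -> output (1, 'b'), add 'ab' as idx 3
Step 4: w='' (idx 0), next='b' -> output (0, 'b'), add 'b' as idx 4
Step 5: w='aa' (idx 2), next='a' -> output (2, 'a'), add 'aaa' as idx 5
Step 6: w='aa' (idx 2), next='b' -> output (2, 'b'), add 'aab' as idx 6
Step 7: w='b' (idx 4), end of input -> output (4, '')


Encoded: [(0, 'a'), (1, 'a'), (1, 'b'), (0, 'b'), (2, 'a'), (2, 'b'), (4, '')]


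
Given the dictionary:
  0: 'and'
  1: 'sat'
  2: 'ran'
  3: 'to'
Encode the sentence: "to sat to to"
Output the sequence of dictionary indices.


Look up each word in the dictionary:
  'to' -> 3
  'sat' -> 1
  'to' -> 3
  'to' -> 3

Encoded: [3, 1, 3, 3]


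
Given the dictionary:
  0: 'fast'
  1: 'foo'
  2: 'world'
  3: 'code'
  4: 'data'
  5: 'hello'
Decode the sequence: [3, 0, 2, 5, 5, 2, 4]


Look up each index in the dictionary:
  3 -> 'code'
  0 -> 'fast'
  2 -> 'world'
  5 -> 'hello'
  5 -> 'hello'
  2 -> 'world'
  4 -> 'data'

Decoded: "code fast world hello hello world data"


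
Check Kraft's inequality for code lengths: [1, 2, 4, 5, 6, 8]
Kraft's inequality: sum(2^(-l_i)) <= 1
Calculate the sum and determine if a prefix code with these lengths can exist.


Sum = 2^(-1) + 2^(-2) + 2^(-4) + 2^(-5) + 2^(-6) + 2^(-8)
    = 0.5 + 0.25 + 0.0625 + 0.03125 + 0.015625 + 0.00390625
    = 221/256 = 0.86328125
Since 0.86328125 <= 1, Kraft's inequality IS satisfied.
A prefix code with these lengths CAN exist.

Kraft sum = 0.86328125. Satisfied.


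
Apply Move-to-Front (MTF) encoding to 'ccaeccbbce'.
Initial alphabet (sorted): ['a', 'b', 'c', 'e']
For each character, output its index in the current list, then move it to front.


MTF encoding:
'c': index 2 in ['a', 'b', 'c', 'e'] -> ['c', 'a', 'b', 'e']
'c': index 0 in ['c', 'a', 'b', 'e'] -> ['c', 'a', 'b', 'e']
'a': index 1 in ['c', 'a', 'b', 'e'] -> ['a', 'c', 'b', 'e']
'e': index 3 in ['a', 'c', 'b', 'e'] -> ['e', 'a', 'c', 'b']
'c': index 2 in ['e', 'a', 'c', 'b'] -> ['c', 'e', 'a', 'b']
'c': index 0 in ['c', 'e', 'a', 'b'] -> ['c', 'e', 'a', 'b']
'b': index 3 in ['c', 'e', 'a', 'b'] -> ['b', 'c', 'e', 'a']
'b': index 0 in ['b', 'c', 'e', 'a'] -> ['b', 'c', 'e', 'a']
'c': index 1 in ['b', 'c', 'e', 'a'] -> ['c', 'b', 'e', 'a']
'e': index 2 in ['c', 'b', 'e', 'a'] -> ['e', 'c', 'b', 'a']


Output: [2, 0, 1, 3, 2, 0, 3, 0, 1, 2]


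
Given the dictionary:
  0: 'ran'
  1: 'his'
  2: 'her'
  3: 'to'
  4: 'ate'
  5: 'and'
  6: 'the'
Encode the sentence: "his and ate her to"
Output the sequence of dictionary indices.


Look up each word in the dictionary:
  'his' -> 1
  'and' -> 5
  'ate' -> 4
  'her' -> 2
  'to' -> 3

Encoded: [1, 5, 4, 2, 3]


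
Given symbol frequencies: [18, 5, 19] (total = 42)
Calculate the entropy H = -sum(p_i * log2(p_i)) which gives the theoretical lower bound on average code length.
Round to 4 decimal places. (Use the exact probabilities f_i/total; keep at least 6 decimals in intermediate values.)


Per-symbol terms -p_i * log2(p_i) with p_i = f_i/42:
  p = 18/42 = 0.428571: log2(p) = -1.222392, -p*log2(p) = 0.523882
  p = 5/42 = 0.119048: log2(p) = -3.070389, -p*log2(p) = 0.365523
  p = 19/42 = 0.452381: log2(p) = -1.144390, -p*log2(p) = 0.517700
H = 0.523882 + 0.365523 + 0.517700 = 1.407105

H = 1.4071 bits/symbol


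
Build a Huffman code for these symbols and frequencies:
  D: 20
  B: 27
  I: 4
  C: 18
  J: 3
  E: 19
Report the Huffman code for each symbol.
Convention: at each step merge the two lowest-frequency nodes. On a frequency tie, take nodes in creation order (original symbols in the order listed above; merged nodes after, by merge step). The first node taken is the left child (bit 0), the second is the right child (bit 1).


Huffman tree construction:
Step 1: Merge J(3) + I(4) = 7
Step 2: Merge (J+I)(7) + C(18) = 25
Step 3: Merge E(19) + D(20) = 39
Step 4: Merge ((J+I)+C)(25) + B(27) = 52
Step 5: Merge (E+D)(39) + (((J+I)+C)+B)(52) = 91
Read each symbol's code off the tree from the root (left child = 0, right child = 1).

Codes:
  D: 01 (length 2)
  B: 11 (length 2)
  I: 1001 (length 4)
  C: 101 (length 3)
  J: 1000 (length 4)
  E: 00 (length 2)
Average code length: 214/91 = 2.3516 bits/symbol


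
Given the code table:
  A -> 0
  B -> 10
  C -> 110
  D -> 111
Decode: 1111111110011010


Decoding:
111 -> D
111 -> D
111 -> D
0 -> A
0 -> A
110 -> C
10 -> B


Result: DDDAACB


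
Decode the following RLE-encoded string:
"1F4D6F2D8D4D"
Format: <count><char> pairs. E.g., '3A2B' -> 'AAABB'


Expanding each <count><char> pair:
  1F -> 'F'
  4D -> 'DDDD'
  6F -> 'FFFFFF'
  2D -> 'DD'
  8D -> 'DDDDDDDD'
  4D -> 'DDDD'

Decoded = FDDDDFFFFFFDDDDDDDDDDDDDD


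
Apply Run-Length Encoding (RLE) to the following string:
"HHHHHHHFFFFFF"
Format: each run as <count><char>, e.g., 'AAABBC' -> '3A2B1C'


Scanning runs left to right:
  i=0: run of 'H' x 7 -> '7H'
  i=7: run of 'F' x 6 -> '6F'

RLE = 7H6F


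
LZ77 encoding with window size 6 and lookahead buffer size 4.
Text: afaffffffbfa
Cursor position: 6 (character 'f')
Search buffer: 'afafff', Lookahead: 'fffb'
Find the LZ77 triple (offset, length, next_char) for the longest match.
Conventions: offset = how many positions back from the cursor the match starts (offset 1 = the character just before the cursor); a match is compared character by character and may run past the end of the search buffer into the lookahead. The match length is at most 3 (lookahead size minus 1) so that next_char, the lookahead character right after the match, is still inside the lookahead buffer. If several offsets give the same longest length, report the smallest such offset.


Try each offset into the search buffer:
  offset=1 (pos 5, char 'f'): match length 3
  offset=2 (pos 4, char 'f'): match length 3
  offset=3 (pos 3, char 'f'): match length 3
  offset=4 (pos 2, char 'a'): match length 0
  offset=5 (pos 1, char 'f'): match length 1
  offset=6 (pos 0, char 'a'): match length 0
Longest match has length 3, found at offsets 1, 2, 3; take the smallest, offset 1.
next_char = character at position 6 + 3 = 9 -> 'b'

Best match: offset=1, length=3 (matching 'fff' starting at position 5)
LZ77 triple: (1, 3, 'b')


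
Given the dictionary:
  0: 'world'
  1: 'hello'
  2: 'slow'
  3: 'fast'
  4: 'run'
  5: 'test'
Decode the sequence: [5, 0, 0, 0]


Look up each index in the dictionary:
  5 -> 'test'
  0 -> 'world'
  0 -> 'world'
  0 -> 'world'

Decoded: "test world world world"


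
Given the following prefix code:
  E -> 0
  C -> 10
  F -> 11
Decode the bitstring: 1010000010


Decoding step by step:
Bits 10 -> C
Bits 10 -> C
Bits 0 -> E
Bits 0 -> E
Bits 0 -> E
Bits 0 -> E
Bits 10 -> C


Decoded message: CCEEEEC


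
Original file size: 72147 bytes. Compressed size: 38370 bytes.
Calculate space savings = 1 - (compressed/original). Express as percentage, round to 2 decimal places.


ratio = compressed/original = 38370/72147 = 0.531831
savings = 1 - ratio = 1 - 0.531831 = 0.468169
as a percentage: 0.468169 * 100 = 46.82%

Space savings = 1 - 38370/72147 = 46.82%


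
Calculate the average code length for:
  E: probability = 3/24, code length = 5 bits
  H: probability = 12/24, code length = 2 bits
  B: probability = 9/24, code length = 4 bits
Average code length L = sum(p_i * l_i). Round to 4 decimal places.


Weighted contributions p_i * l_i:
  E: (3/24) * 5 = 15/24
  H: (12/24) * 2 = 24/24
  B: (9/24) * 4 = 36/24
Sum = (15 + 24 + 36)/24 = 75/24

L = 75/24 = 3.1250 bits/symbol


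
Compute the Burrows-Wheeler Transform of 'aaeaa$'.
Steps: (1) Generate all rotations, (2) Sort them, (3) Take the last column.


Rotations (sorted):
  0: $aaeaa -> last char: a
  1: a$aaea -> last char: a
  2: aa$aae -> last char: e
  3: aaeaa$ -> last char: $
  4: aeaa$a -> last char: a
  5: eaa$aa -> last char: a


BWT = aae$aa


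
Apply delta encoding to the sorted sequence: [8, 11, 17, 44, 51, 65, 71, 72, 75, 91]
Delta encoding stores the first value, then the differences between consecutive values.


First value: 8
Deltas:
  11 - 8 = 3
  17 - 11 = 6
  44 - 17 = 27
  51 - 44 = 7
  65 - 51 = 14
  71 - 65 = 6
  72 - 71 = 1
  75 - 72 = 3
  91 - 75 = 16


Delta encoded: [8, 3, 6, 27, 7, 14, 6, 1, 3, 16]


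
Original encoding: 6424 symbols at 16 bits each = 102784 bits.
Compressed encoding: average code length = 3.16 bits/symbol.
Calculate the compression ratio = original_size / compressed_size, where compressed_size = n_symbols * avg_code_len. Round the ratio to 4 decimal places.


original_size = n_symbols * orig_bits = 6424 * 16 = 102784 bits
compressed_size = n_symbols * avg_code_len = 6424 * 3.16 = 20299.84 bits
ratio = original_size / compressed_size = 102784 / 20299.84 = 5.0633

Compression ratio = 5.0633


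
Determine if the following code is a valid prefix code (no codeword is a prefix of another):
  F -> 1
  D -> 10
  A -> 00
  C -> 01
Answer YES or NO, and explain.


Checking each pair (does one codeword prefix another?):
  F='1' vs D='10': prefix -- VIOLATION

NO -- this is NOT a valid prefix code. F (1) is a prefix of D (10).


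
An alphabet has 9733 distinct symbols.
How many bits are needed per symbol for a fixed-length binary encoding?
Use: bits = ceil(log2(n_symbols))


log2(9733) = 13.2487
Bracket: 2^13 = 8192 < 9733 <= 2^14 = 16384
So ceil(log2(9733)) = 14

bits = ceil(log2(9733)) = ceil(13.2487) = 14 bits


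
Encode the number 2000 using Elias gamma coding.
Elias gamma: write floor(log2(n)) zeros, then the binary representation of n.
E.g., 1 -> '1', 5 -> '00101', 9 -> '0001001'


num_bits = floor(log2(2000)) + 1 = 11
leading_zeros = num_bits - 1 = 10
binary(2000) = 11111010000

Elias gamma(2000) = '0000000000' + '11111010000' = 000000000011111010000 (21 bits)


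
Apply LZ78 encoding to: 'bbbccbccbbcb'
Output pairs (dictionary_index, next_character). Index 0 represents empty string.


LZ78 encoding steps:
Dictionary: {0: ''}
Step 1: w='' (idx 0), next='b' -> output (0, 'b'), add 'b' as idx 1
Step 2: w='b' (idx 1), next='b' -> output (1, 'b'), add 'bb' as idx 2
Step 3: w='' (idx 0), next='c' -> output (0, 'c'), add 'c' as idx 3
Step 4: w='c' (idx 3), next='b' -> output (3, 'b'), add 'cb' as idx 4
Step 5: w='c' (idx 3), next='c' -> output (3, 'c'), add 'cc' as idx 5
Step 6: w='bb' (idx 2), next='c' -> output (2, 'c'), add 'bbc' as idx 6
Step 7: w='b' (idx 1), end of input -> output (1, '')


Encoded: [(0, 'b'), (1, 'b'), (0, 'c'), (3, 'b'), (3, 'c'), (2, 'c'), (1, '')]


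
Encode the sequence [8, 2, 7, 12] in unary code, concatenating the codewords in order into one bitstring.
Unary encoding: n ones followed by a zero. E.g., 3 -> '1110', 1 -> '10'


Encode each number as n ones followed by a terminating 0:
  8 -> 111111110 (9 bits)
  2 -> 110 (3 bits)
  7 -> 11111110 (8 bits)
  12 -> 1111111111110 (13 bits)
Total length = 9 + 3 + 8 + 13 = 33 bits.

Unary([8, 2, 7, 12]) = 111111110110111111101111111111110 (33 bits)


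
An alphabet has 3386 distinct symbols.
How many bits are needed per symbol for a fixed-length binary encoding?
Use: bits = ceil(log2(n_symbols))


log2(3386) = 11.7254
Bracket: 2^11 = 2048 < 3386 <= 2^12 = 4096
So ceil(log2(3386)) = 12

bits = ceil(log2(3386)) = ceil(11.7254) = 12 bits


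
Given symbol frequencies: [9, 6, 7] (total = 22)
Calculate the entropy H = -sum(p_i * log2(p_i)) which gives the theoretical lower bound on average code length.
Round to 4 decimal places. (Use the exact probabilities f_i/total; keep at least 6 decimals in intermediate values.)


Per-symbol terms -p_i * log2(p_i) with p_i = f_i/22:
  p = 9/22 = 0.409091: log2(p) = -1.289507, -p*log2(p) = 0.527525
  p = 6/22 = 0.272727: log2(p) = -1.874469, -p*log2(p) = 0.511219
  p = 7/22 = 0.318182: log2(p) = -1.652077, -p*log2(p) = 0.525661
H = 0.527525 + 0.511219 + 0.525661 = 1.564405

H = 1.5644 bits/symbol


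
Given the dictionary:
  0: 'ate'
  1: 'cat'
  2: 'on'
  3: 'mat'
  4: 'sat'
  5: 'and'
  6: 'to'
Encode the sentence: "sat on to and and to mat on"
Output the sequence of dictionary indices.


Look up each word in the dictionary:
  'sat' -> 4
  'on' -> 2
  'to' -> 6
  'and' -> 5
  'and' -> 5
  'to' -> 6
  'mat' -> 3
  'on' -> 2

Encoded: [4, 2, 6, 5, 5, 6, 3, 2]


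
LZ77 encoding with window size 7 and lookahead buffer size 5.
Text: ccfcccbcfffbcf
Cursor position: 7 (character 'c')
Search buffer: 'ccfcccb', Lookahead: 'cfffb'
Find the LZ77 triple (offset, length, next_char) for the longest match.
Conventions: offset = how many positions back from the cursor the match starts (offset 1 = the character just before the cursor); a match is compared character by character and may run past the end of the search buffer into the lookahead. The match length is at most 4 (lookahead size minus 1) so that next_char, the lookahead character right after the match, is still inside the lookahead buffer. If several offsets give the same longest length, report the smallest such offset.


Try each offset into the search buffer:
  offset=1 (pos 6, char 'b'): match length 0
  offset=2 (pos 5, char 'c'): match length 1
  offset=3 (pos 4, char 'c'): match length 1
  offset=4 (pos 3, char 'c'): match length 1
  offset=5 (pos 2, char 'f'): match length 0
  offset=6 (pos 1, char 'c'): match length 2
  offset=7 (pos 0, char 'c'): match length 1
Longest match has length 2 at offset 6.
next_char = character at position 7 + 2 = 9 -> 'f'

Best match: offset=6, length=2 (matching 'cf' starting at position 1)
LZ77 triple: (6, 2, 'f')


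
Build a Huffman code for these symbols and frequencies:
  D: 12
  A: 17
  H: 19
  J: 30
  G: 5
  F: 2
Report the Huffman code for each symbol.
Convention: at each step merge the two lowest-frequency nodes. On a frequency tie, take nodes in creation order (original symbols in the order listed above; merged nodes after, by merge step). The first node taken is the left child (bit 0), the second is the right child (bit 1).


Huffman tree construction:
Step 1: Merge F(2) + G(5) = 7
Step 2: Merge (F+G)(7) + D(12) = 19
Step 3: Merge A(17) + H(19) = 36
Step 4: Merge ((F+G)+D)(19) + J(30) = 49
Step 5: Merge (A+H)(36) + (((F+G)+D)+J)(49) = 85
Read each symbol's code off the tree from the root (left child = 0, right child = 1).

Codes:
  D: 101 (length 3)
  A: 00 (length 2)
  H: 01 (length 2)
  J: 11 (length 2)
  G: 1001 (length 4)
  F: 1000 (length 4)
Average code length: 196/85 = 2.3059 bits/symbol


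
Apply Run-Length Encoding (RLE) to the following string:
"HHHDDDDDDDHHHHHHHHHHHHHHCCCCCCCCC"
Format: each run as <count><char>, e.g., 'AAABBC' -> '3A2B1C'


Scanning runs left to right:
  i=0: run of 'H' x 3 -> '3H'
  i=3: run of 'D' x 7 -> '7D'
  i=10: run of 'H' x 14 -> '14H'
  i=24: run of 'C' x 9 -> '9C'

RLE = 3H7D14H9C


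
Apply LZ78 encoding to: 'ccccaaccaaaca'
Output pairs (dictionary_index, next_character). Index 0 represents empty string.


LZ78 encoding steps:
Dictionary: {0: ''}
Step 1: w='' (idx 0), next='c' -> output (0, 'c'), add 'c' as idx 1
Step 2: w='c' (idx 1), next='c' -> output (1, 'c'), add 'cc' as idx 2
Step 3: w='c' (idx 1), next='a' -> output (1, 'a'), add 'ca' as idx 3
Step 4: w='' (idx 0), next='a' -> output (0, 'a'), add 'a' as idx 4
Step 5: w='cc' (idx 2), next='a' -> output (2, 'a'), add 'cca' as idx 5
Step 6: w='a' (idx 4), next='a' -> output (4, 'a'), add 'aa' as idx 6
Step 7: w='ca' (idx 3), end of input -> output (3, '')


Encoded: [(0, 'c'), (1, 'c'), (1, 'a'), (0, 'a'), (2, 'a'), (4, 'a'), (3, '')]


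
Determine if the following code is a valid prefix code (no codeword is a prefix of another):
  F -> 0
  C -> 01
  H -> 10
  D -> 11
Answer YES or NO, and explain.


Checking each pair (does one codeword prefix another?):
  F='0' vs C='01': prefix -- VIOLATION

NO -- this is NOT a valid prefix code. F (0) is a prefix of C (01).


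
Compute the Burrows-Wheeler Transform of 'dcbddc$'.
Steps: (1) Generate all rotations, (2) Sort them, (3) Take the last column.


Rotations (sorted):
  0: $dcbddc -> last char: c
  1: bddc$dc -> last char: c
  2: c$dcbdd -> last char: d
  3: cbddc$d -> last char: d
  4: dc$dcbd -> last char: d
  5: dcbddc$ -> last char: $
  6: ddc$dcb -> last char: b


BWT = ccddd$b


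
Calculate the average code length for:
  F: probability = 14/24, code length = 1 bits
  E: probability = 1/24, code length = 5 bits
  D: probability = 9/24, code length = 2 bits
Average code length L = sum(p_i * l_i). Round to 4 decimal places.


Weighted contributions p_i * l_i:
  F: (14/24) * 1 = 14/24
  E: (1/24) * 5 = 5/24
  D: (9/24) * 2 = 18/24
Sum = (14 + 5 + 18)/24 = 37/24

L = 37/24 = 1.5417 bits/symbol


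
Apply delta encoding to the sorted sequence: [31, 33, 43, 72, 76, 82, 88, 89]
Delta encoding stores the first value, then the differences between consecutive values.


First value: 31
Deltas:
  33 - 31 = 2
  43 - 33 = 10
  72 - 43 = 29
  76 - 72 = 4
  82 - 76 = 6
  88 - 82 = 6
  89 - 88 = 1


Delta encoded: [31, 2, 10, 29, 4, 6, 6, 1]


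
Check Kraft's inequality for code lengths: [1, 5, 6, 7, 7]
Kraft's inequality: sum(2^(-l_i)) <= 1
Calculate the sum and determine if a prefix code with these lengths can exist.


Sum = 2^(-1) + 2^(-5) + 2^(-6) + 2^(-7) + 2^(-7)
    = 0.5 + 0.03125 + 0.015625 + 0.0078125 + 0.0078125
    = 72/128 = 0.5625
Since 0.5625 <= 1, Kraft's inequality IS satisfied.
A prefix code with these lengths CAN exist.

Kraft sum = 0.5625. Satisfied.


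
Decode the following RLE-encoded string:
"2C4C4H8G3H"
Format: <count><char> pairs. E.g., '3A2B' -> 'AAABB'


Expanding each <count><char> pair:
  2C -> 'CC'
  4C -> 'CCCC'
  4H -> 'HHHH'
  8G -> 'GGGGGGGG'
  3H -> 'HHH'

Decoded = CCCCCCHHHHGGGGGGGGHHH


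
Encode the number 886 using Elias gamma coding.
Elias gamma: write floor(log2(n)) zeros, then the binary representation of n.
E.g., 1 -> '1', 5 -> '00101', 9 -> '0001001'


num_bits = floor(log2(886)) + 1 = 10
leading_zeros = num_bits - 1 = 9
binary(886) = 1101110110

Elias gamma(886) = '000000000' + '1101110110' = 0000000001101110110 (19 bits)


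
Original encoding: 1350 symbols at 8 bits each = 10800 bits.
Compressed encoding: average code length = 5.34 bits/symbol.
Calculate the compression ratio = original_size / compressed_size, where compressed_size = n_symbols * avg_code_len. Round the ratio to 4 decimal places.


original_size = n_symbols * orig_bits = 1350 * 8 = 10800 bits
compressed_size = n_symbols * avg_code_len = 1350 * 5.34 = 7209.0 bits
ratio = original_size / compressed_size = 10800 / 7209.0 = 1.4981

Compression ratio = 1.4981


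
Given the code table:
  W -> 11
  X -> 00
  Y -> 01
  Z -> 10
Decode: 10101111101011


Decoding:
10 -> Z
10 -> Z
11 -> W
11 -> W
10 -> Z
10 -> Z
11 -> W


Result: ZZWWZZW


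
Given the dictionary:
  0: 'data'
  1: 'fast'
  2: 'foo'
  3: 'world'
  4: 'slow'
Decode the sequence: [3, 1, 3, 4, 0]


Look up each index in the dictionary:
  3 -> 'world'
  1 -> 'fast'
  3 -> 'world'
  4 -> 'slow'
  0 -> 'data'

Decoded: "world fast world slow data"


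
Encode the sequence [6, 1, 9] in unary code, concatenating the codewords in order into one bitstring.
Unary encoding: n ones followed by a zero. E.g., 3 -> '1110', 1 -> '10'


Encode each number as n ones followed by a terminating 0:
  6 -> 1111110 (7 bits)
  1 -> 10 (2 bits)
  9 -> 1111111110 (10 bits)
Total length = 7 + 2 + 10 = 19 bits.

Unary([6, 1, 9]) = 1111110101111111110 (19 bits)


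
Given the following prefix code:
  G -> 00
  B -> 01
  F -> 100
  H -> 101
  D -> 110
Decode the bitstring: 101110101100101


Decoding step by step:
Bits 101 -> H
Bits 110 -> D
Bits 101 -> H
Bits 100 -> F
Bits 101 -> H


Decoded message: HDHFH


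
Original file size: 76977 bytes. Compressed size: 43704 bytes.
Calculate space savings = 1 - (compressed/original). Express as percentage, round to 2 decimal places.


ratio = compressed/original = 43704/76977 = 0.567754
savings = 1 - ratio = 1 - 0.567754 = 0.432246
as a percentage: 0.432246 * 100 = 43.22%

Space savings = 1 - 43704/76977 = 43.22%


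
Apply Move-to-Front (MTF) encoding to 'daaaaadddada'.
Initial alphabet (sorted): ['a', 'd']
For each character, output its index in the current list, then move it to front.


MTF encoding:
'd': index 1 in ['a', 'd'] -> ['d', 'a']
'a': index 1 in ['d', 'a'] -> ['a', 'd']
'a': index 0 in ['a', 'd'] -> ['a', 'd']
'a': index 0 in ['a', 'd'] -> ['a', 'd']
'a': index 0 in ['a', 'd'] -> ['a', 'd']
'a': index 0 in ['a', 'd'] -> ['a', 'd']
'd': index 1 in ['a', 'd'] -> ['d', 'a']
'd': index 0 in ['d', 'a'] -> ['d', 'a']
'd': index 0 in ['d', 'a'] -> ['d', 'a']
'a': index 1 in ['d', 'a'] -> ['a', 'd']
'd': index 1 in ['a', 'd'] -> ['d', 'a']
'a': index 1 in ['d', 'a'] -> ['a', 'd']


Output: [1, 1, 0, 0, 0, 0, 1, 0, 0, 1, 1, 1]


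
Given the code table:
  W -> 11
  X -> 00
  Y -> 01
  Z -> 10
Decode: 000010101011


Decoding:
00 -> X
00 -> X
10 -> Z
10 -> Z
10 -> Z
11 -> W


Result: XXZZZW


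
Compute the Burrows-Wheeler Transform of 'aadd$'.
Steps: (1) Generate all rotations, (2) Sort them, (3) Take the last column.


Rotations (sorted):
  0: $aadd -> last char: d
  1: aadd$ -> last char: $
  2: add$a -> last char: a
  3: d$aad -> last char: d
  4: dd$aa -> last char: a


BWT = d$ada


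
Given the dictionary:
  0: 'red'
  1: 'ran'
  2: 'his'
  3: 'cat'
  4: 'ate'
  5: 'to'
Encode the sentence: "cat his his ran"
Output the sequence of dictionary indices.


Look up each word in the dictionary:
  'cat' -> 3
  'his' -> 2
  'his' -> 2
  'ran' -> 1

Encoded: [3, 2, 2, 1]


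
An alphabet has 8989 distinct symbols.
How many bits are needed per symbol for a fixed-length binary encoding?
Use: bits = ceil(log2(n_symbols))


log2(8989) = 13.1339
Bracket: 2^13 = 8192 < 8989 <= 2^14 = 16384
So ceil(log2(8989)) = 14

bits = ceil(log2(8989)) = ceil(13.1339) = 14 bits


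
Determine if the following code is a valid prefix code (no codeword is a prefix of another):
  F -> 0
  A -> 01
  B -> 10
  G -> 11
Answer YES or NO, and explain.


Checking each pair (does one codeword prefix another?):
  F='0' vs A='01': prefix -- VIOLATION

NO -- this is NOT a valid prefix code. F (0) is a prefix of A (01).


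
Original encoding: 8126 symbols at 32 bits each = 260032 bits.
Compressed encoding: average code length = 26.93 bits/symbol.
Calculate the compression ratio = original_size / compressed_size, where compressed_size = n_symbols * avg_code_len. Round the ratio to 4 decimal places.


original_size = n_symbols * orig_bits = 8126 * 32 = 260032 bits
compressed_size = n_symbols * avg_code_len = 8126 * 26.93 = 218833.18 bits
ratio = original_size / compressed_size = 260032 / 218833.18 = 1.1883

Compression ratio = 1.1883


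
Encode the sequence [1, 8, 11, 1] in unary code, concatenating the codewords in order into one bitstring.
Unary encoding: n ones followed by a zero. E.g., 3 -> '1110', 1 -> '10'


Encode each number as n ones followed by a terminating 0:
  1 -> 10 (2 bits)
  8 -> 111111110 (9 bits)
  11 -> 111111111110 (12 bits)
  1 -> 10 (2 bits)
Total length = 2 + 9 + 12 + 2 = 25 bits.

Unary([1, 8, 11, 1]) = 1011111111011111111111010 (25 bits)


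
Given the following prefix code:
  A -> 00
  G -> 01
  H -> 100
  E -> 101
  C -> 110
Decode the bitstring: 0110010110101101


Decoding step by step:
Bits 01 -> G
Bits 100 -> H
Bits 101 -> E
Bits 101 -> E
Bits 01 -> G
Bits 101 -> E


Decoded message: GHEEGE


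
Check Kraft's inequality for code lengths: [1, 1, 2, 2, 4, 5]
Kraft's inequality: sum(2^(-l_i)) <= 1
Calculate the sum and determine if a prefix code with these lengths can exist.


Sum = 2^(-1) + 2^(-1) + 2^(-2) + 2^(-2) + 2^(-4) + 2^(-5)
    = 0.5 + 0.5 + 0.25 + 0.25 + 0.0625 + 0.03125
    = 51/32 = 1.59375
Since 1.59375 > 1, Kraft's inequality is NOT satisfied.
A prefix code with these lengths CANNOT exist.

Kraft sum = 1.59375. Not satisfied.


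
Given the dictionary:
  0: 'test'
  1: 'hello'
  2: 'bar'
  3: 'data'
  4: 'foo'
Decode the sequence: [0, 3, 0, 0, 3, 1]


Look up each index in the dictionary:
  0 -> 'test'
  3 -> 'data'
  0 -> 'test'
  0 -> 'test'
  3 -> 'data'
  1 -> 'hello'

Decoded: "test data test test data hello"


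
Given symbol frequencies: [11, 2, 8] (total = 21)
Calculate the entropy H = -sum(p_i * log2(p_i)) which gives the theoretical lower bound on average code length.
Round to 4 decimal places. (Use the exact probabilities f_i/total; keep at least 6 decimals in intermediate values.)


Per-symbol terms -p_i * log2(p_i) with p_i = f_i/21:
  p = 11/21 = 0.523810: log2(p) = -0.932886, -p*log2(p) = 0.488654
  p = 2/21 = 0.095238: log2(p) = -3.392317, -p*log2(p) = 0.323078
  p = 8/21 = 0.380952: log2(p) = -1.392317, -p*log2(p) = 0.530407
H = 0.488654 + 0.323078 + 0.530407 = 1.342139

H = 1.3421 bits/symbol


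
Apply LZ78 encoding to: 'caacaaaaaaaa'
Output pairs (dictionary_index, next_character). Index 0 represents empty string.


LZ78 encoding steps:
Dictionary: {0: ''}
Step 1: w='' (idx 0), next='c' -> output (0, 'c'), add 'c' as idx 1
Step 2: w='' (idx 0), next='a' -> output (0, 'a'), add 'a' as idx 2
Step 3: w='a' (idx 2), next='c' -> output (2, 'c'), add 'ac' as idx 3
Step 4: w='a' (idx 2), next='a' -> output (2, 'a'), add 'aa' as idx 4
Step 5: w='aa' (idx 4), next='a' -> output (4, 'a'), add 'aaa' as idx 5
Step 6: w='aaa' (idx 5), end of input -> output (5, '')


Encoded: [(0, 'c'), (0, 'a'), (2, 'c'), (2, 'a'), (4, 'a'), (5, '')]


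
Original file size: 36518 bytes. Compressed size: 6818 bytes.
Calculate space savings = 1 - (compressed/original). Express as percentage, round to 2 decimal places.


ratio = compressed/original = 6818/36518 = 0.186702
savings = 1 - ratio = 1 - 0.186702 = 0.813298
as a percentage: 0.813298 * 100 = 81.33%

Space savings = 1 - 6818/36518 = 81.33%


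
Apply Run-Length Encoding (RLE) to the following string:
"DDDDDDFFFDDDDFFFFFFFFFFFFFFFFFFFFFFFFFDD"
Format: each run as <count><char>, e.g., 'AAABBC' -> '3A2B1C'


Scanning runs left to right:
  i=0: run of 'D' x 6 -> '6D'
  i=6: run of 'F' x 3 -> '3F'
  i=9: run of 'D' x 4 -> '4D'
  i=13: run of 'F' x 25 -> '25F'
  i=38: run of 'D' x 2 -> '2D'

RLE = 6D3F4D25F2D


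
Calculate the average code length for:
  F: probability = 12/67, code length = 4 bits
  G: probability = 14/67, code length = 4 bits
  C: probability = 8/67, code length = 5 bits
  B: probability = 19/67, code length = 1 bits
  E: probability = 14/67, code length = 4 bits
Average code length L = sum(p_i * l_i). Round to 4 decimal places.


Weighted contributions p_i * l_i:
  F: (12/67) * 4 = 48/67
  G: (14/67) * 4 = 56/67
  C: (8/67) * 5 = 40/67
  B: (19/67) * 1 = 19/67
  E: (14/67) * 4 = 56/67
Sum = (48 + 56 + 40 + 19 + 56)/67 = 219/67

L = 219/67 = 3.2687 bits/symbol


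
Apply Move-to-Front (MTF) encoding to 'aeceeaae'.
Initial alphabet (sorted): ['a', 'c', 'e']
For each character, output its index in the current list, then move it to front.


MTF encoding:
'a': index 0 in ['a', 'c', 'e'] -> ['a', 'c', 'e']
'e': index 2 in ['a', 'c', 'e'] -> ['e', 'a', 'c']
'c': index 2 in ['e', 'a', 'c'] -> ['c', 'e', 'a']
'e': index 1 in ['c', 'e', 'a'] -> ['e', 'c', 'a']
'e': index 0 in ['e', 'c', 'a'] -> ['e', 'c', 'a']
'a': index 2 in ['e', 'c', 'a'] -> ['a', 'e', 'c']
'a': index 0 in ['a', 'e', 'c'] -> ['a', 'e', 'c']
'e': index 1 in ['a', 'e', 'c'] -> ['e', 'a', 'c']


Output: [0, 2, 2, 1, 0, 2, 0, 1]


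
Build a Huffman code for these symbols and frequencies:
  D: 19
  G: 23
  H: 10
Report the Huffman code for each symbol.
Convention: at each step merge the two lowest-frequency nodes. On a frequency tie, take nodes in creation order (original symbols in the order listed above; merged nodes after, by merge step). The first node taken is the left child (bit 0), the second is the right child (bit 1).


Huffman tree construction:
Step 1: Merge H(10) + D(19) = 29
Step 2: Merge G(23) + (H+D)(29) = 52
Read each symbol's code off the tree from the root (left child = 0, right child = 1).

Codes:
  D: 11 (length 2)
  G: 0 (length 1)
  H: 10 (length 2)
Average code length: 81/52 = 1.5577 bits/symbol


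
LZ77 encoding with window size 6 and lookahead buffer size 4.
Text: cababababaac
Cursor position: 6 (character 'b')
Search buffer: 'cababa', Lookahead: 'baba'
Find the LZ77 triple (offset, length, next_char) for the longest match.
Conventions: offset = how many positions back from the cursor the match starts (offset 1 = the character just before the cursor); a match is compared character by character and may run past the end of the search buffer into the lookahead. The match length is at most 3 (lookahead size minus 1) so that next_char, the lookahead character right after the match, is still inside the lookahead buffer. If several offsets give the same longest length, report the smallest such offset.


Try each offset into the search buffer:
  offset=1 (pos 5, char 'a'): match length 0
  offset=2 (pos 4, char 'b'): match length 3
  offset=3 (pos 3, char 'a'): match length 0
  offset=4 (pos 2, char 'b'): match length 3
  offset=5 (pos 1, char 'a'): match length 0
  offset=6 (pos 0, char 'c'): match length 0
Longest match has length 3, found at offsets 2, 4; take the smallest, offset 2.
next_char = character at position 6 + 3 = 9 -> 'a'

Best match: offset=2, length=3 (matching 'bab' starting at position 4)
LZ77 triple: (2, 3, 'a')


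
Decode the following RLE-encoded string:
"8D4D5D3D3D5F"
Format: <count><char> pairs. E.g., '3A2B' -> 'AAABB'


Expanding each <count><char> pair:
  8D -> 'DDDDDDDD'
  4D -> 'DDDD'
  5D -> 'DDDDD'
  3D -> 'DDD'
  3D -> 'DDD'
  5F -> 'FFFFF'

Decoded = DDDDDDDDDDDDDDDDDDDDDDDFFFFF


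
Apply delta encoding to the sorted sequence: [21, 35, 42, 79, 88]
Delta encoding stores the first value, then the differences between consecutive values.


First value: 21
Deltas:
  35 - 21 = 14
  42 - 35 = 7
  79 - 42 = 37
  88 - 79 = 9


Delta encoded: [21, 14, 7, 37, 9]


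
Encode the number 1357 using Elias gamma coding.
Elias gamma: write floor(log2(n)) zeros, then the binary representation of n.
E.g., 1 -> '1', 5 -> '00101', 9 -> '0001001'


num_bits = floor(log2(1357)) + 1 = 11
leading_zeros = num_bits - 1 = 10
binary(1357) = 10101001101

Elias gamma(1357) = '0000000000' + '10101001101' = 000000000010101001101 (21 bits)


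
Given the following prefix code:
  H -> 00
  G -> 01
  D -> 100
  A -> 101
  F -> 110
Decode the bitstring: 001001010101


Decoding step by step:
Bits 00 -> H
Bits 100 -> D
Bits 101 -> A
Bits 01 -> G
Bits 01 -> G


Decoded message: HDAGG


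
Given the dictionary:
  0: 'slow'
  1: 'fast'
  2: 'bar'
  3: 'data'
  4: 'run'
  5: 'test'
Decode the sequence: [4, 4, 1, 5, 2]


Look up each index in the dictionary:
  4 -> 'run'
  4 -> 'run'
  1 -> 'fast'
  5 -> 'test'
  2 -> 'bar'

Decoded: "run run fast test bar"


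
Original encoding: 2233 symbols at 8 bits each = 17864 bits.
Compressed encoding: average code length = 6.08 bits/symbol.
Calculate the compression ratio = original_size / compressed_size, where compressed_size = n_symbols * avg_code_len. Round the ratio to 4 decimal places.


original_size = n_symbols * orig_bits = 2233 * 8 = 17864 bits
compressed_size = n_symbols * avg_code_len = 2233 * 6.08 = 13576.64 bits
ratio = original_size / compressed_size = 17864 / 13576.64 = 1.3158

Compression ratio = 1.3158
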